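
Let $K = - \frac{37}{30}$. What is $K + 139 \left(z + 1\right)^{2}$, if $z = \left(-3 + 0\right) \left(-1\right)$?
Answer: $\frac{66683}{30} \approx 2222.8$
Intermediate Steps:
$K = - \frac{37}{30}$ ($K = \left(-37\right) \frac{1}{30} = - \frac{37}{30} \approx -1.2333$)
$z = 3$ ($z = \left(-3\right) \left(-1\right) = 3$)
$K + 139 \left(z + 1\right)^{2} = - \frac{37}{30} + 139 \left(3 + 1\right)^{2} = - \frac{37}{30} + 139 \cdot 4^{2} = - \frac{37}{30} + 139 \cdot 16 = - \frac{37}{30} + 2224 = \frac{66683}{30}$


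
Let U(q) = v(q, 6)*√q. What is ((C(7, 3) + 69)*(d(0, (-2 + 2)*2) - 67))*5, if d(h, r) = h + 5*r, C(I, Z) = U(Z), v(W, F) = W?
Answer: -23115 - 1005*√3 ≈ -24856.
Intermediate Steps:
U(q) = q^(3/2) (U(q) = q*√q = q^(3/2))
C(I, Z) = Z^(3/2)
((C(7, 3) + 69)*(d(0, (-2 + 2)*2) - 67))*5 = ((3^(3/2) + 69)*((0 + 5*((-2 + 2)*2)) - 67))*5 = ((3*√3 + 69)*((0 + 5*(0*2)) - 67))*5 = ((69 + 3*√3)*((0 + 5*0) - 67))*5 = ((69 + 3*√3)*((0 + 0) - 67))*5 = ((69 + 3*√3)*(0 - 67))*5 = ((69 + 3*√3)*(-67))*5 = (-4623 - 201*√3)*5 = -23115 - 1005*√3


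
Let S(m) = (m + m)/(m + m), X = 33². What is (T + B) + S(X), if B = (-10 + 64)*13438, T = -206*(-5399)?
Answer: 1837847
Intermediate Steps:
X = 1089
T = 1112194
S(m) = 1 (S(m) = (2*m)/((2*m)) = (2*m)*(1/(2*m)) = 1)
B = 725652 (B = 54*13438 = 725652)
(T + B) + S(X) = (1112194 + 725652) + 1 = 1837846 + 1 = 1837847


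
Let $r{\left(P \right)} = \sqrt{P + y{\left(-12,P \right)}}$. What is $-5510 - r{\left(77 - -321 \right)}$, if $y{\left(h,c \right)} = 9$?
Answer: $-5510 - \sqrt{407} \approx -5530.2$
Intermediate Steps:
$r{\left(P \right)} = \sqrt{9 + P}$ ($r{\left(P \right)} = \sqrt{P + 9} = \sqrt{9 + P}$)
$-5510 - r{\left(77 - -321 \right)} = -5510 - \sqrt{9 + \left(77 - -321\right)} = -5510 - \sqrt{9 + \left(77 + 321\right)} = -5510 - \sqrt{9 + 398} = -5510 - \sqrt{407}$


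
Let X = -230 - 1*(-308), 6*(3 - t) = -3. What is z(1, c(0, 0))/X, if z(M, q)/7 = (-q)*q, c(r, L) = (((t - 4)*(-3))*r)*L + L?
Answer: 0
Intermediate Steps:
t = 7/2 (t = 3 - 1/6*(-3) = 3 + 1/2 = 7/2 ≈ 3.5000)
c(r, L) = L + 3*L*r/2 (c(r, L) = (((7/2 - 4)*(-3))*r)*L + L = ((-1/2*(-3))*r)*L + L = (3*r/2)*L + L = 3*L*r/2 + L = L + 3*L*r/2)
z(M, q) = -7*q**2 (z(M, q) = 7*((-q)*q) = 7*(-q**2) = -7*q**2)
X = 78 (X = -230 + 308 = 78)
z(1, c(0, 0))/X = -7*((1/2)*0*(2 + 3*0))**2/78 = -7*((1/2)*0*(2 + 0))**2*(1/78) = -7*((1/2)*0*2)**2*(1/78) = -7*0**2*(1/78) = -7*0*(1/78) = 0*(1/78) = 0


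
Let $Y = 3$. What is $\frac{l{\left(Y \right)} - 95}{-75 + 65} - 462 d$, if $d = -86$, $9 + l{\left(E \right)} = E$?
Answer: $\frac{397421}{10} \approx 39742.0$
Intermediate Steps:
$l{\left(E \right)} = -9 + E$
$\frac{l{\left(Y \right)} - 95}{-75 + 65} - 462 d = \frac{\left(-9 + 3\right) - 95}{-75 + 65} - -39732 = \frac{-6 - 95}{-10} + 39732 = \left(-101\right) \left(- \frac{1}{10}\right) + 39732 = \frac{101}{10} + 39732 = \frac{397421}{10}$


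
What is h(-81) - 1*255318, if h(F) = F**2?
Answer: -248757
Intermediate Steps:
h(-81) - 1*255318 = (-81)**2 - 1*255318 = 6561 - 255318 = -248757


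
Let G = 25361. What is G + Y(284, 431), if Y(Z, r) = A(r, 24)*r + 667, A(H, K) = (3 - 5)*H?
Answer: -345494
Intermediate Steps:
A(H, K) = -2*H
Y(Z, r) = 667 - 2*r² (Y(Z, r) = (-2*r)*r + 667 = -2*r² + 667 = 667 - 2*r²)
G + Y(284, 431) = 25361 + (667 - 2*431²) = 25361 + (667 - 2*185761) = 25361 + (667 - 371522) = 25361 - 370855 = -345494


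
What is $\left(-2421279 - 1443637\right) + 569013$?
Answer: $-3295903$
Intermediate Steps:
$\left(-2421279 - 1443637\right) + 569013 = -3864916 + 569013 = -3295903$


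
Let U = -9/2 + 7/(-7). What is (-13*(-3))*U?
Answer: -429/2 ≈ -214.50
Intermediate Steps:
U = -11/2 (U = -9*½ + 7*(-⅐) = -9/2 - 1 = -11/2 ≈ -5.5000)
(-13*(-3))*U = -13*(-3)*(-11/2) = 39*(-11/2) = -429/2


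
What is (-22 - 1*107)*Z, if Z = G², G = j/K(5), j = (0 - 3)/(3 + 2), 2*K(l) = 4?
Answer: -1161/100 ≈ -11.610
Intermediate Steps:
K(l) = 2 (K(l) = (½)*4 = 2)
j = -⅗ (j = -3/5 = -3*⅕ = -⅗ ≈ -0.60000)
G = -3/10 (G = -⅗/2 = -⅗*½ = -3/10 ≈ -0.30000)
Z = 9/100 (Z = (-3/10)² = 9/100 ≈ 0.090000)
(-22 - 1*107)*Z = (-22 - 1*107)*(9/100) = (-22 - 107)*(9/100) = -129*9/100 = -1161/100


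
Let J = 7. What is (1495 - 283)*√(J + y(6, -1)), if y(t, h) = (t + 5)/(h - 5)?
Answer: 202*√186 ≈ 2754.9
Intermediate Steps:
y(t, h) = (5 + t)/(-5 + h)
(1495 - 283)*√(J + y(6, -1)) = (1495 - 283)*√(7 + (5 + 6)/(-5 - 1)) = 1212*√(7 + 11/(-6)) = 1212*√(7 - ⅙*11) = 1212*√(7 - 11/6) = 1212*√(31/6) = 1212*(√186/6) = 202*√186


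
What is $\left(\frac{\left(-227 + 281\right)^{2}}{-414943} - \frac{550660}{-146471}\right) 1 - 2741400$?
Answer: $- \frac{166614158156431256}{60777116153} \approx -2.7414 \cdot 10^{6}$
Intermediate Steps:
$\left(\frac{\left(-227 + 281\right)^{2}}{-414943} - \frac{550660}{-146471}\right) 1 - 2741400 = \left(54^{2} \left(- \frac{1}{414943}\right) - - \frac{550660}{146471}\right) 1 - 2741400 = \left(2916 \left(- \frac{1}{414943}\right) + \frac{550660}{146471}\right) 1 - 2741400 = \left(- \frac{2916}{414943} + \frac{550660}{146471}\right) 1 - 2741400 = \frac{228065402944}{60777116153} \cdot 1 - 2741400 = \frac{228065402944}{60777116153} - 2741400 = - \frac{166614158156431256}{60777116153}$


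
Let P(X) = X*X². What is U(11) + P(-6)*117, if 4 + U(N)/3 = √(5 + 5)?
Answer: -25284 + 3*√10 ≈ -25275.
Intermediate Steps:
U(N) = -12 + 3*√10 (U(N) = -12 + 3*√(5 + 5) = -12 + 3*√10)
P(X) = X³
U(11) + P(-6)*117 = (-12 + 3*√10) + (-6)³*117 = (-12 + 3*√10) - 216*117 = (-12 + 3*√10) - 25272 = -25284 + 3*√10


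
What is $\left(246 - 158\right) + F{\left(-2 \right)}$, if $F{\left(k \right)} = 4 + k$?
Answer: $90$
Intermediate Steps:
$\left(246 - 158\right) + F{\left(-2 \right)} = \left(246 - 158\right) + \left(4 - 2\right) = 88 + 2 = 90$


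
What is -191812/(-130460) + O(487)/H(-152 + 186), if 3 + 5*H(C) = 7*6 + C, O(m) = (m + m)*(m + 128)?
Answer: 97687056319/2380895 ≈ 41030.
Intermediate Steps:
O(m) = 2*m*(128 + m) (O(m) = (2*m)*(128 + m) = 2*m*(128 + m))
H(C) = 39/5 + C/5 (H(C) = -⅗ + (7*6 + C)/5 = -⅗ + (42 + C)/5 = -⅗ + (42/5 + C/5) = 39/5 + C/5)
-191812/(-130460) + O(487)/H(-152 + 186) = -191812/(-130460) + (2*487*(128 + 487))/(39/5 + (-152 + 186)/5) = -191812*(-1/130460) + (2*487*615)/(39/5 + (⅕)*34) = 47953/32615 + 599010/(39/5 + 34/5) = 47953/32615 + 599010/(73/5) = 47953/32615 + 599010*(5/73) = 47953/32615 + 2995050/73 = 97687056319/2380895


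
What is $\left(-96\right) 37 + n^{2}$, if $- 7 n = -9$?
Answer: $- \frac{173967}{49} \approx -3550.3$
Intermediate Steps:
$n = \frac{9}{7}$ ($n = \left(- \frac{1}{7}\right) \left(-9\right) = \frac{9}{7} \approx 1.2857$)
$\left(-96\right) 37 + n^{2} = \left(-96\right) 37 + \left(\frac{9}{7}\right)^{2} = -3552 + \frac{81}{49} = - \frac{173967}{49}$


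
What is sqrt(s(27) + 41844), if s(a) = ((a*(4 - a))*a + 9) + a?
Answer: sqrt(25113) ≈ 158.47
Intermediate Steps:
s(a) = 9 + a + a**2*(4 - a) (s(a) = (a**2*(4 - a) + 9) + a = (9 + a**2*(4 - a)) + a = 9 + a + a**2*(4 - a))
sqrt(s(27) + 41844) = sqrt((9 + 27 - 1*27**3 + 4*27**2) + 41844) = sqrt((9 + 27 - 1*19683 + 4*729) + 41844) = sqrt((9 + 27 - 19683 + 2916) + 41844) = sqrt(-16731 + 41844) = sqrt(25113)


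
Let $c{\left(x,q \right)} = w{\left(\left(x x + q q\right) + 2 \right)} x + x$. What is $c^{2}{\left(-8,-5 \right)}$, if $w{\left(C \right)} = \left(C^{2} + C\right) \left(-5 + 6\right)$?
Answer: $4486856256$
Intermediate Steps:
$w{\left(C \right)} = C + C^{2}$ ($w{\left(C \right)} = \left(C + C^{2}\right) 1 = C + C^{2}$)
$c{\left(x,q \right)} = x + x \left(2 + q^{2} + x^{2}\right) \left(3 + q^{2} + x^{2}\right)$ ($c{\left(x,q \right)} = \left(\left(x x + q q\right) + 2\right) \left(1 + \left(\left(x x + q q\right) + 2\right)\right) x + x = \left(\left(x^{2} + q^{2}\right) + 2\right) \left(1 + \left(\left(x^{2} + q^{2}\right) + 2\right)\right) x + x = \left(\left(q^{2} + x^{2}\right) + 2\right) \left(1 + \left(\left(q^{2} + x^{2}\right) + 2\right)\right) x + x = \left(2 + q^{2} + x^{2}\right) \left(1 + \left(2 + q^{2} + x^{2}\right)\right) x + x = \left(2 + q^{2} + x^{2}\right) \left(3 + q^{2} + x^{2}\right) x + x = x \left(2 + q^{2} + x^{2}\right) \left(3 + q^{2} + x^{2}\right) + x = x + x \left(2 + q^{2} + x^{2}\right) \left(3 + q^{2} + x^{2}\right)$)
$c^{2}{\left(-8,-5 \right)} = \left(- 8 \left(1 + \left(2 + \left(-5\right)^{2} + \left(-8\right)^{2}\right) \left(3 + \left(-5\right)^{2} + \left(-8\right)^{2}\right)\right)\right)^{2} = \left(- 8 \left(1 + \left(2 + 25 + 64\right) \left(3 + 25 + 64\right)\right)\right)^{2} = \left(- 8 \left(1 + 91 \cdot 92\right)\right)^{2} = \left(- 8 \left(1 + 8372\right)\right)^{2} = \left(\left(-8\right) 8373\right)^{2} = \left(-66984\right)^{2} = 4486856256$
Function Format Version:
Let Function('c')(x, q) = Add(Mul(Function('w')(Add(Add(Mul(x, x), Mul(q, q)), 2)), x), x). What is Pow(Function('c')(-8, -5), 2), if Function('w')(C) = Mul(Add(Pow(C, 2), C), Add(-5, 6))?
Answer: 4486856256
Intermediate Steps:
Function('w')(C) = Add(C, Pow(C, 2)) (Function('w')(C) = Mul(Add(C, Pow(C, 2)), 1) = Add(C, Pow(C, 2)))
Function('c')(x, q) = Add(x, Mul(x, Add(2, Pow(q, 2), Pow(x, 2)), Add(3, Pow(q, 2), Pow(x, 2)))) (Function('c')(x, q) = Add(Mul(Mul(Add(Add(Mul(x, x), Mul(q, q)), 2), Add(1, Add(Add(Mul(x, x), Mul(q, q)), 2))), x), x) = Add(Mul(Mul(Add(Add(Pow(x, 2), Pow(q, 2)), 2), Add(1, Add(Add(Pow(x, 2), Pow(q, 2)), 2))), x), x) = Add(Mul(Mul(Add(Add(Pow(q, 2), Pow(x, 2)), 2), Add(1, Add(Add(Pow(q, 2), Pow(x, 2)), 2))), x), x) = Add(Mul(Mul(Add(2, Pow(q, 2), Pow(x, 2)), Add(1, Add(2, Pow(q, 2), Pow(x, 2)))), x), x) = Add(Mul(Mul(Add(2, Pow(q, 2), Pow(x, 2)), Add(3, Pow(q, 2), Pow(x, 2))), x), x) = Add(Mul(x, Add(2, Pow(q, 2), Pow(x, 2)), Add(3, Pow(q, 2), Pow(x, 2))), x) = Add(x, Mul(x, Add(2, Pow(q, 2), Pow(x, 2)), Add(3, Pow(q, 2), Pow(x, 2)))))
Pow(Function('c')(-8, -5), 2) = Pow(Mul(-8, Add(1, Mul(Add(2, Pow(-5, 2), Pow(-8, 2)), Add(3, Pow(-5, 2), Pow(-8, 2))))), 2) = Pow(Mul(-8, Add(1, Mul(Add(2, 25, 64), Add(3, 25, 64)))), 2) = Pow(Mul(-8, Add(1, Mul(91, 92))), 2) = Pow(Mul(-8, Add(1, 8372)), 2) = Pow(Mul(-8, 8373), 2) = Pow(-66984, 2) = 4486856256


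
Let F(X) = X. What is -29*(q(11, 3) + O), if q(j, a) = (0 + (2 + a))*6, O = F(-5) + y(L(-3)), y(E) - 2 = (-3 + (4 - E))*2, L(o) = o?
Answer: -1015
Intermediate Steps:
y(E) = 4 - 2*E (y(E) = 2 + (-3 + (4 - E))*2 = 2 + (1 - E)*2 = 2 + (2 - 2*E) = 4 - 2*E)
O = 5 (O = -5 + (4 - 2*(-3)) = -5 + (4 + 6) = -5 + 10 = 5)
q(j, a) = 12 + 6*a (q(j, a) = (2 + a)*6 = 12 + 6*a)
-29*(q(11, 3) + O) = -29*((12 + 6*3) + 5) = -29*((12 + 18) + 5) = -29*(30 + 5) = -29*35 = -1015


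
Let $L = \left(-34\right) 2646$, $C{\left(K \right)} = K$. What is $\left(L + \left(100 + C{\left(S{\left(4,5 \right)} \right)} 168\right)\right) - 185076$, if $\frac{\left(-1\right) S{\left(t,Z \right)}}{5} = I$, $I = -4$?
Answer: $-271580$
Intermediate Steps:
$S{\left(t,Z \right)} = 20$ ($S{\left(t,Z \right)} = \left(-5\right) \left(-4\right) = 20$)
$L = -89964$
$\left(L + \left(100 + C{\left(S{\left(4,5 \right)} \right)} 168\right)\right) - 185076 = \left(-89964 + \left(100 + 20 \cdot 168\right)\right) - 185076 = \left(-89964 + \left(100 + 3360\right)\right) - 185076 = \left(-89964 + 3460\right) - 185076 = -86504 - 185076 = -271580$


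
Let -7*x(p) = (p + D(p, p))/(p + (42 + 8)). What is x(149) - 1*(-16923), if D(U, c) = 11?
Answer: 23573579/1393 ≈ 16923.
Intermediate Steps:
x(p) = -(11 + p)/(7*(50 + p)) (x(p) = -(p + 11)/(7*(p + (42 + 8))) = -(11 + p)/(7*(p + 50)) = -(11 + p)/(7*(50 + p)))
x(149) - 1*(-16923) = (-11 - 1*149)/(7*(50 + 149)) - 1*(-16923) = (⅐)*(-11 - 149)/199 + 16923 = (⅐)*(1/199)*(-160) + 16923 = -160/1393 + 16923 = 23573579/1393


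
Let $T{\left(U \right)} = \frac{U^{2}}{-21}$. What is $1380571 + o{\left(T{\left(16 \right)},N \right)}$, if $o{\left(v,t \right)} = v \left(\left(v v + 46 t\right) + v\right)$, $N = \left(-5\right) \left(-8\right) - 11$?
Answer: $\frac{12619463807}{9261} \approx 1.3626 \cdot 10^{6}$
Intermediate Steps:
$N = 29$ ($N = 40 - 11 = 29$)
$T{\left(U \right)} = - \frac{U^{2}}{21}$ ($T{\left(U \right)} = U^{2} \left(- \frac{1}{21}\right) = - \frac{U^{2}}{21}$)
$o{\left(v,t \right)} = v \left(v + v^{2} + 46 t\right)$ ($o{\left(v,t \right)} = v \left(\left(v^{2} + 46 t\right) + v\right) = v \left(v + v^{2} + 46 t\right)$)
$1380571 + o{\left(T{\left(16 \right)},N \right)} = 1380571 + - \frac{16^{2}}{21} \left(- \frac{16^{2}}{21} + \left(- \frac{16^{2}}{21}\right)^{2} + 46 \cdot 29\right) = 1380571 + \left(- \frac{1}{21}\right) 256 \left(\left(- \frac{1}{21}\right) 256 + \left(\left(- \frac{1}{21}\right) 256\right)^{2} + 1334\right) = 1380571 - \frac{256 \left(- \frac{256}{21} + \left(- \frac{256}{21}\right)^{2} + 1334\right)}{21} = 1380571 - \frac{256 \left(- \frac{256}{21} + \frac{65536}{441} + 1334\right)}{21} = 1380571 - \frac{166004224}{9261} = \frac{12619463807}{9261}$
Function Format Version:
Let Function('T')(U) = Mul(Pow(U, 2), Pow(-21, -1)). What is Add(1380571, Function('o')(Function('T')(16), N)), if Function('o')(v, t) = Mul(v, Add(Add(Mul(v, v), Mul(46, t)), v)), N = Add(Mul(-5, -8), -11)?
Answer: Rational(12619463807, 9261) ≈ 1.3626e+6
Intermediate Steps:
N = 29 (N = Add(40, -11) = 29)
Function('T')(U) = Mul(Rational(-1, 21), Pow(U, 2)) (Function('T')(U) = Mul(Pow(U, 2), Rational(-1, 21)) = Mul(Rational(-1, 21), Pow(U, 2)))
Function('o')(v, t) = Mul(v, Add(v, Pow(v, 2), Mul(46, t))) (Function('o')(v, t) = Mul(v, Add(Add(Pow(v, 2), Mul(46, t)), v)) = Mul(v, Add(v, Pow(v, 2), Mul(46, t))))
Add(1380571, Function('o')(Function('T')(16), N)) = Add(1380571, Mul(Mul(Rational(-1, 21), Pow(16, 2)), Add(Mul(Rational(-1, 21), Pow(16, 2)), Pow(Mul(Rational(-1, 21), Pow(16, 2)), 2), Mul(46, 29)))) = Add(1380571, Mul(Mul(Rational(-1, 21), 256), Add(Mul(Rational(-1, 21), 256), Pow(Mul(Rational(-1, 21), 256), 2), 1334))) = Add(1380571, Mul(Rational(-256, 21), Add(Rational(-256, 21), Pow(Rational(-256, 21), 2), 1334))) = Add(1380571, Mul(Rational(-256, 21), Add(Rational(-256, 21), Rational(65536, 441), 1334))) = Add(1380571, Mul(Rational(-256, 21), Rational(648454, 441))) = Add(1380571, Rational(-166004224, 9261)) = Rational(12619463807, 9261)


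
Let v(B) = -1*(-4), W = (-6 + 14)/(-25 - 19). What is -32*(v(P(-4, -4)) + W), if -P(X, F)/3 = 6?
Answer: -1344/11 ≈ -122.18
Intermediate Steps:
W = -2/11 (W = 8/(-44) = 8*(-1/44) = -2/11 ≈ -0.18182)
P(X, F) = -18 (P(X, F) = -3*6 = -18)
v(B) = 4
-32*(v(P(-4, -4)) + W) = -32*(4 - 2/11) = -32*42/11 = -1344/11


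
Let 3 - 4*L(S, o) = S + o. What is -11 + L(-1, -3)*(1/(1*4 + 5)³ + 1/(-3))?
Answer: -16885/1458 ≈ -11.581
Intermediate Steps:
L(S, o) = ¾ - S/4 - o/4 (L(S, o) = ¾ - (S + o)/4 = ¾ + (-S/4 - o/4) = ¾ - S/4 - o/4)
-11 + L(-1, -3)*(1/(1*4 + 5)³ + 1/(-3)) = -11 + (¾ - ¼*(-1) - ¼*(-3))*(1/(1*4 + 5)³ + 1/(-3)) = -11 + (¾ + ¼ + ¾)*(1/(4 + 5)³ + 1*(-⅓)) = -11 + 7*(1/9³ - ⅓)/4 = -11 + 7*(1/729 - ⅓)/4 = -11 + (7/4)*(-242/729) = -11 - 847/1458 = -16885/1458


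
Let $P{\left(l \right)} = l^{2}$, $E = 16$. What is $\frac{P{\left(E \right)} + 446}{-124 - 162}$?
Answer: $- \frac{27}{11} \approx -2.4545$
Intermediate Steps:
$\frac{P{\left(E \right)} + 446}{-124 - 162} = \frac{16^{2} + 446}{-124 - 162} = \frac{256 + 446}{-286} = 702 \left(- \frac{1}{286}\right) = - \frac{27}{11}$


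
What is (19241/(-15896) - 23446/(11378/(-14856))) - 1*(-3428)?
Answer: 3078290504831/90432344 ≈ 34040.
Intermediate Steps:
(19241/(-15896) - 23446/(11378/(-14856))) - 1*(-3428) = (19241*(-1/15896) - 23446/(11378*(-1/14856))) + 3428 = (-19241/15896 - 23446/(-5689/7428)) + 3428 = (-19241/15896 - 23446*(-7428/5689)) + 3428 = (-19241/15896 + 174156888/5689) + 3428 = 2768288429599/90432344 + 3428 = 3078290504831/90432344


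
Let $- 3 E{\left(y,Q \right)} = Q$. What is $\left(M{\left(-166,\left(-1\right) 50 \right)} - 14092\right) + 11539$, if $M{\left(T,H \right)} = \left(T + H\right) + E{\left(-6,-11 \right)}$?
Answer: $- \frac{8296}{3} \approx -2765.3$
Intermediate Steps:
$E{\left(y,Q \right)} = - \frac{Q}{3}$
$M{\left(T,H \right)} = \frac{11}{3} + H + T$ ($M{\left(T,H \right)} = \left(T + H\right) - - \frac{11}{3} = \left(H + T\right) + \frac{11}{3} = \frac{11}{3} + H + T$)
$\left(M{\left(-166,\left(-1\right) 50 \right)} - 14092\right) + 11539 = \left(\left(\frac{11}{3} - 50 - 166\right) - 14092\right) + 11539 = \left(- \frac{637}{3} - 14092\right) + 11539 = - \frac{42913}{3} + 11539 = - \frac{8296}{3}$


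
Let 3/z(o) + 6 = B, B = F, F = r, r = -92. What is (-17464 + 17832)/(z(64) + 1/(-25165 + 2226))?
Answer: -118181728/9845 ≈ -12004.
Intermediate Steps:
F = -92
B = -92
z(o) = -3/98 (z(o) = 3/(-6 - 92) = 3/(-98) = 3*(-1/98) = -3/98)
(-17464 + 17832)/(z(64) + 1/(-25165 + 2226)) = (-17464 + 17832)/(-3/98 + 1/(-25165 + 2226)) = 368/(-3/98 + 1/(-22939)) = 368/(-3/98 - 1/22939) = 368/(-9845/321146) = 368*(-321146/9845) = -118181728/9845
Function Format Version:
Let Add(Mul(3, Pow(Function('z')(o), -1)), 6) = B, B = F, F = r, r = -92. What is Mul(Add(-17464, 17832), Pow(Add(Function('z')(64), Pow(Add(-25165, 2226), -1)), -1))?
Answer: Rational(-118181728, 9845) ≈ -12004.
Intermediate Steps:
F = -92
B = -92
Function('z')(o) = Rational(-3, 98) (Function('z')(o) = Mul(3, Pow(Add(-6, -92), -1)) = Mul(3, Pow(-98, -1)) = Mul(3, Rational(-1, 98)) = Rational(-3, 98))
Mul(Add(-17464, 17832), Pow(Add(Function('z')(64), Pow(Add(-25165, 2226), -1)), -1)) = Mul(Add(-17464, 17832), Pow(Add(Rational(-3, 98), Pow(Add(-25165, 2226), -1)), -1)) = Mul(368, Pow(Add(Rational(-3, 98), Pow(-22939, -1)), -1)) = Mul(368, Pow(Add(Rational(-3, 98), Rational(-1, 22939)), -1)) = Mul(368, Pow(Rational(-9845, 321146), -1)) = Mul(368, Rational(-321146, 9845)) = Rational(-118181728, 9845)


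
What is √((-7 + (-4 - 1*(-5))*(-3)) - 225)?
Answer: I*√235 ≈ 15.33*I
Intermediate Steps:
√((-7 + (-4 - 1*(-5))*(-3)) - 225) = √((-7 + (-4 + 5)*(-3)) - 225) = √((-7 + 1*(-3)) - 225) = √((-7 - 3) - 225) = √(-10 - 225) = √(-235) = I*√235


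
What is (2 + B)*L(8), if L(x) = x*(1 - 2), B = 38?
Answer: -320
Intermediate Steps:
L(x) = -x (L(x) = x*(-1) = -x)
(2 + B)*L(8) = (2 + 38)*(-1*8) = 40*(-8) = -320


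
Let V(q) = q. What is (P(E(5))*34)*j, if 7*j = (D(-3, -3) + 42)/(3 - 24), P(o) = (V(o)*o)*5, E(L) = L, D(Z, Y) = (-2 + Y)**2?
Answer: -284750/147 ≈ -1937.1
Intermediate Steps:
P(o) = 5*o**2 (P(o) = (o*o)*5 = o**2*5 = 5*o**2)
j = -67/147 (j = (((-2 - 3)**2 + 42)/(3 - 24))/7 = (((-5)**2 + 42)/(-21))/7 = ((25 + 42)*(-1/21))/7 = (67*(-1/21))/7 = (1/7)*(-67/21) = -67/147 ≈ -0.45578)
(P(E(5))*34)*j = ((5*5**2)*34)*(-67/147) = ((5*25)*34)*(-67/147) = (125*34)*(-67/147) = 4250*(-67/147) = -284750/147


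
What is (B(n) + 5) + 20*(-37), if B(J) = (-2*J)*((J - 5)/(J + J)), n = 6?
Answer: -736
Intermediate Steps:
B(J) = 5 - J (B(J) = (-2*J)*((-5 + J)/((2*J))) = (-2*J)*((-5 + J)*(1/(2*J))) = (-2*J)*((-5 + J)/(2*J)) = 5 - J)
(B(n) + 5) + 20*(-37) = ((5 - 1*6) + 5) + 20*(-37) = ((5 - 6) + 5) - 740 = (-1 + 5) - 740 = 4 - 740 = -736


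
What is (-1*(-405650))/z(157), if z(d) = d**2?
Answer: 405650/24649 ≈ 16.457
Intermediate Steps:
(-1*(-405650))/z(157) = (-1*(-405650))/(157**2) = 405650/24649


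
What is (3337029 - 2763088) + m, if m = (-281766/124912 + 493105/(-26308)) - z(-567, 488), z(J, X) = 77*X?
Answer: 220315694288919/410773112 ≈ 5.3634e+5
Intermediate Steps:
m = -15443836385473/410773112 (m = (-281766/124912 + 493105/(-26308)) - 77*488 = (-281766*1/124912 + 493105*(-1/26308)) - 1*37576 = (-140883/62456 - 493105/26308) - 37576 = -8625928961/410773112 - 37576 = -15443836385473/410773112 ≈ -37597.)
(3337029 - 2763088) + m = (3337029 - 2763088) - 15443836385473/410773112 = 573941 - 15443836385473/410773112 = 220315694288919/410773112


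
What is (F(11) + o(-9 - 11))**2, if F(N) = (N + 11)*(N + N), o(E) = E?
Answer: 215296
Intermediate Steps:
F(N) = 2*N*(11 + N) (F(N) = (11 + N)*(2*N) = 2*N*(11 + N))
(F(11) + o(-9 - 11))**2 = (2*11*(11 + 11) + (-9 - 11))**2 = (2*11*22 - 20)**2 = (484 - 20)**2 = 464**2 = 215296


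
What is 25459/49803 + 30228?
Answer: 1505470543/49803 ≈ 30229.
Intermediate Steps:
25459/49803 + 30228 = 1505470543/49803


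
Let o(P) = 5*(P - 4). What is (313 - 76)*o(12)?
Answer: 9480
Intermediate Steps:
o(P) = -20 + 5*P (o(P) = 5*(-4 + P) = -20 + 5*P)
(313 - 76)*o(12) = (313 - 76)*(-20 + 5*12) = 237*(-20 + 60) = 237*40 = 9480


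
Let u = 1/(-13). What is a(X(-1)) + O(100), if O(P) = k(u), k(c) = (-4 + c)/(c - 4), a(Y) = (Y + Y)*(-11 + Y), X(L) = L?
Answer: 25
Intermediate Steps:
a(Y) = 2*Y*(-11 + Y) (a(Y) = (2*Y)*(-11 + Y) = 2*Y*(-11 + Y))
u = -1/13 ≈ -0.076923
k(c) = 1 (k(c) = (-4 + c)/(-4 + c) = 1)
O(P) = 1
a(X(-1)) + O(100) = 2*(-1)*(-11 - 1) + 1 = 2*(-1)*(-12) + 1 = 24 + 1 = 25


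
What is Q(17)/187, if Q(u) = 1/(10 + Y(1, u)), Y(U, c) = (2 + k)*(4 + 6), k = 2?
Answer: 1/9350 ≈ 0.00010695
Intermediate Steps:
Y(U, c) = 40 (Y(U, c) = (2 + 2)*(4 + 6) = 4*10 = 40)
Q(u) = 1/50 (Q(u) = 1/(10 + 40) = 1/50)
Q(17)/187 = (1/50)/187 = (1/50)*(1/187) = 1/9350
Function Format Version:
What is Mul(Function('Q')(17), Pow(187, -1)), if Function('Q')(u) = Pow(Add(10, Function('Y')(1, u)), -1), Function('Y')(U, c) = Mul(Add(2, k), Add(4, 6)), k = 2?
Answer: Rational(1, 9350) ≈ 0.00010695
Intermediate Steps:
Function('Y')(U, c) = 40 (Function('Y')(U, c) = Mul(Add(2, 2), Add(4, 6)) = Mul(4, 10) = 40)
Function('Q')(u) = Rational(1, 50) (Function('Q')(u) = Pow(Add(10, 40), -1) = Pow(50, -1) = Rational(1, 50))
Mul(Function('Q')(17), Pow(187, -1)) = Mul(Rational(1, 50), Pow(187, -1)) = Mul(Rational(1, 50), Rational(1, 187)) = Rational(1, 9350)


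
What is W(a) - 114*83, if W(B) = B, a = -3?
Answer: -9465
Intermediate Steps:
W(a) - 114*83 = -3 - 114*83 = -3 - 9462 = -9465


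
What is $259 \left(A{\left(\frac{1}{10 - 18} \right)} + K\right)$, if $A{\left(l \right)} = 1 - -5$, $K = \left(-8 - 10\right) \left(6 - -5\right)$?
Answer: $-49728$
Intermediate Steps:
$K = -198$ ($K = - 18 \left(6 + 5\right) = \left(-18\right) 11 = -198$)
$A{\left(l \right)} = 6$ ($A{\left(l \right)} = 1 + 5 = 6$)
$259 \left(A{\left(\frac{1}{10 - 18} \right)} + K\right) = 259 \left(6 - 198\right) = 259 \left(-192\right) = -49728$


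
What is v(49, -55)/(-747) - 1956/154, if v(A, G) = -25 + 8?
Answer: -729257/57519 ≈ -12.679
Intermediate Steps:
v(A, G) = -17
v(49, -55)/(-747) - 1956/154 = -17/(-747) - 1956/154 = -17*(-1/747) - 1956*1/154 = 17/747 - 978/77 = -729257/57519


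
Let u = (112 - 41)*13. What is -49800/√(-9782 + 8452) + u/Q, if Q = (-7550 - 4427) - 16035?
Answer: -923/28012 + 4980*I*√1330/133 ≈ -0.03295 + 1365.5*I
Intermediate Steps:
Q = -28012 (Q = -11977 - 16035 = -28012)
u = 923 (u = 71*13 = 923)
-49800/√(-9782 + 8452) + u/Q = -49800/√(-9782 + 8452) + 923/(-28012) = -49800*(-I*√1330/1330) + 923*(-1/28012) = -49800*(-I*√1330/1330) - 923/28012 = -(-4980)*I*√1330/133 - 923/28012 = 4980*I*√1330/133 - 923/28012 = -923/28012 + 4980*I*√1330/133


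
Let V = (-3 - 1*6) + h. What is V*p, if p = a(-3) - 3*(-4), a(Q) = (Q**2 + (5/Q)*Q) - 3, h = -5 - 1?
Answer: -345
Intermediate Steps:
h = -6
a(Q) = 2 + Q**2 (a(Q) = (Q**2 + 5) - 3 = (5 + Q**2) - 3 = 2 + Q**2)
p = 23 (p = (2 + (-3)**2) - 3*(-4) = (2 + 9) + 12 = 11 + 12 = 23)
V = -15 (V = (-3 - 1*6) - 6 = (-3 - 6) - 6 = -9 - 6 = -15)
V*p = -15*23 = -345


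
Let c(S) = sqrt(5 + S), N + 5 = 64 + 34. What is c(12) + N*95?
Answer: 8835 + sqrt(17) ≈ 8839.1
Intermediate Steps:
N = 93 (N = -5 + (64 + 34) = -5 + 98 = 93)
c(12) + N*95 = sqrt(5 + 12) + 93*95 = sqrt(17) + 8835 = 8835 + sqrt(17)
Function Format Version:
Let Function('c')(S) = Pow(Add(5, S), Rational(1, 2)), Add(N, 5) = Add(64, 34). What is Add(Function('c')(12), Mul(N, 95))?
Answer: Add(8835, Pow(17, Rational(1, 2))) ≈ 8839.1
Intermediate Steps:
N = 93 (N = Add(-5, Add(64, 34)) = Add(-5, 98) = 93)
Add(Function('c')(12), Mul(N, 95)) = Add(Pow(Add(5, 12), Rational(1, 2)), Mul(93, 95)) = Add(Pow(17, Rational(1, 2)), 8835) = Add(8835, Pow(17, Rational(1, 2)))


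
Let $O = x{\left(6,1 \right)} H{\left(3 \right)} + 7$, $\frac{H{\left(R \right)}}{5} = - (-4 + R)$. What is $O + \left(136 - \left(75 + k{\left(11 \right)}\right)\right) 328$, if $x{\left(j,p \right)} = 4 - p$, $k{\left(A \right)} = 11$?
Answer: $16422$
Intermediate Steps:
$H{\left(R \right)} = 20 - 5 R$ ($H{\left(R \right)} = 5 \left(- (-4 + R)\right) = 5 \left(4 - R\right) = 20 - 5 R$)
$O = 22$ ($O = \left(4 - 1\right) \left(20 - 15\right) + 7 = 3 \cdot 5 + 7 = 15 + 7 = 22$)
$O + \left(136 - \left(75 + k{\left(11 \right)}\right)\right) 328 = 22 + \left(136 - 86\right) 328 = 22 + 50 \cdot 328 = 22 + 16400 = 16422$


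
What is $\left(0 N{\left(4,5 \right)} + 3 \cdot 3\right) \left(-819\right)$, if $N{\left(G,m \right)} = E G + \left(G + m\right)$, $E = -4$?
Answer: $-7371$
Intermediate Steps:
$N{\left(G,m \right)} = m - 3 G$ ($N{\left(G,m \right)} = - 4 G + \left(G + m\right) = m - 3 G$)
$\left(0 N{\left(4,5 \right)} + 3 \cdot 3\right) \left(-819\right) = \left(0 \left(5 - 12\right) + 3 \cdot 3\right) \left(-819\right) = \left(0 \left(5 - 12\right) + 9\right) \left(-819\right) = \left(0 \left(-7\right) + 9\right) \left(-819\right) = \left(0 + 9\right) \left(-819\right) = 9 \left(-819\right) = -7371$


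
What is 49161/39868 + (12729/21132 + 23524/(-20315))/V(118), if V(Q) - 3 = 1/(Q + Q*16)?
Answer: 529182520033139/504982181537340 ≈ 1.0479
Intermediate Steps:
V(Q) = 3 + 1/(17*Q) (V(Q) = 3 + 1/(Q + Q*16) = 3 + 1/(Q + 16*Q) = 3 + 1/(17*Q))
49161/39868 + (12729/21132 + 23524/(-20315))/V(118) = 49161/39868 + (12729/21132 + 23524/(-20315))/(3 + (1/17)/118) = 49161*(1/39868) + (12729*(1/21132) + 23524*(-1/20315))/(3 + (1/17)*(1/118)) = 49161/39868 + (4243/7044 - 23524/20315)/(3 + 1/2006) = 49161/39868 - 79506511/(143098860*6019/2006) = 49161/39868 - 79506511/143098860*2006/6019 = 49161/39868 - 4690884149/25332707010 = 529182520033139/504982181537340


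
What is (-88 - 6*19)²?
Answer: 40804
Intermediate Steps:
(-88 - 6*19)² = (-88 - 114)² = (-202)² = 40804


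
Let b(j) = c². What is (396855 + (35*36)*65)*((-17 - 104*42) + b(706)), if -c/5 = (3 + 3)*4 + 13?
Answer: 14286049200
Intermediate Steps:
c = -185 (c = -5*((3 + 3)*4 + 13) = -5*(6*4 + 13) = -5*(24 + 13) = -5*37 = -185)
b(j) = 34225 (b(j) = (-185)² = 34225)
(396855 + (35*36)*65)*((-17 - 104*42) + b(706)) = (396855 + (35*36)*65)*((-17 - 104*42) + 34225) = (396855 + 1260*65)*((-17 - 4368) + 34225) = (396855 + 81900)*(-4385 + 34225) = 478755*29840 = 14286049200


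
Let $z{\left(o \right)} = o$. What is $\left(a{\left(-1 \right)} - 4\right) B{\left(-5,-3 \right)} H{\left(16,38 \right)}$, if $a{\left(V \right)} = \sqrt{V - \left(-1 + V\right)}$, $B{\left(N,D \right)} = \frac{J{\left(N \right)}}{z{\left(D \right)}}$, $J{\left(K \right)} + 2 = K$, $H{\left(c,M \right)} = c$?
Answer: $-112$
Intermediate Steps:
$J{\left(K \right)} = -2 + K$
$B{\left(N,D \right)} = \frac{-2 + N}{D}$
$a{\left(V \right)} = 1$ ($a{\left(V \right)} = \sqrt{1} = 1$)
$\left(a{\left(-1 \right)} - 4\right) B{\left(-5,-3 \right)} H{\left(16,38 \right)} = \left(1 - 4\right) \frac{-2 - 5}{-3} \cdot 16 = - 3 \left(\left(- \frac{1}{3}\right) \left(-7\right)\right) 16 = \left(-3\right) \frac{7}{3} \cdot 16 = \left(-7\right) 16 = -112$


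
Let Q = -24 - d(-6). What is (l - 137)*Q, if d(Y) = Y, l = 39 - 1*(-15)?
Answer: 1494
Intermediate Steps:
l = 54 (l = 39 + 15 = 54)
Q = -18 (Q = -24 - 1*(-6) = -24 + 6 = -18)
(l - 137)*Q = (54 - 137)*(-18) = -83*(-18) = 1494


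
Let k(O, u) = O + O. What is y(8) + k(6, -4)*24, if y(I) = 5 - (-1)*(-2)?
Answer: 291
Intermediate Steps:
k(O, u) = 2*O
y(I) = 3 (y(I) = 5 - 1*2 = 5 - 2 = 3)
y(8) + k(6, -4)*24 = 3 + (2*6)*24 = 3 + 12*24 = 3 + 288 = 291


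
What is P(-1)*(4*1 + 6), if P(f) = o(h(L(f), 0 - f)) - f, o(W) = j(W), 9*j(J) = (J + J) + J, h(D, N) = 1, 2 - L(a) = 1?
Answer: 40/3 ≈ 13.333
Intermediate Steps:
L(a) = 1 (L(a) = 2 - 1*1 = 2 - 1 = 1)
j(J) = J/3 (j(J) = ((J + J) + J)/9 = (2*J + J)/9 = (3*J)/9 = J/3)
o(W) = W/3
P(f) = ⅓ - f (P(f) = (⅓)*1 - f = ⅓ - f)
P(-1)*(4*1 + 6) = (⅓ - 1*(-1))*(4*1 + 6) = (⅓ + 1)*(4 + 6) = (4/3)*10 = 40/3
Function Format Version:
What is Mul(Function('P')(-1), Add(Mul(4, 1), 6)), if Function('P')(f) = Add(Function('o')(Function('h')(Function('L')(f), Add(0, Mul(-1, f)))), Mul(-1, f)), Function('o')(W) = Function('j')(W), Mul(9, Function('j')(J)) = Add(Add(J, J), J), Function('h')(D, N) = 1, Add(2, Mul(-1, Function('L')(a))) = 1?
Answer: Rational(40, 3) ≈ 13.333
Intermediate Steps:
Function('L')(a) = 1 (Function('L')(a) = Add(2, Mul(-1, 1)) = Add(2, -1) = 1)
Function('j')(J) = Mul(Rational(1, 3), J) (Function('j')(J) = Mul(Rational(1, 9), Add(Add(J, J), J)) = Mul(Rational(1, 9), Add(Mul(2, J), J)) = Mul(Rational(1, 9), Mul(3, J)) = Mul(Rational(1, 3), J))
Function('o')(W) = Mul(Rational(1, 3), W)
Function('P')(f) = Add(Rational(1, 3), Mul(-1, f)) (Function('P')(f) = Add(Mul(Rational(1, 3), 1), Mul(-1, f)) = Add(Rational(1, 3), Mul(-1, f)))
Mul(Function('P')(-1), Add(Mul(4, 1), 6)) = Mul(Add(Rational(1, 3), Mul(-1, -1)), Add(Mul(4, 1), 6)) = Mul(Add(Rational(1, 3), 1), Add(4, 6)) = Mul(Rational(4, 3), 10) = Rational(40, 3)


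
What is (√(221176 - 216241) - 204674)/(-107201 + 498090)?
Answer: -204674/390889 + √4935/390889 ≈ -0.52343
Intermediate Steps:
(√(221176 - 216241) - 204674)/(-107201 + 498090) = (√4935 - 204674)/390889 = (-204674 + √4935)*(1/390889) = -204674/390889 + √4935/390889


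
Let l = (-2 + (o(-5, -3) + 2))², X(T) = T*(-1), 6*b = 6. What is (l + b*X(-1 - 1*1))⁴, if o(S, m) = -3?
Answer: 14641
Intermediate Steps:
b = 1 (b = (⅙)*6 = 1)
X(T) = -T
l = 9 (l = (-2 + (-3 + 2))² = (-2 - 1)² = (-3)² = 9)
(l + b*X(-1 - 1*1))⁴ = (9 + 1*(-(-1 - 1*1)))⁴ = (9 + 1*(-(-1 - 1)))⁴ = (9 + 1*(-1*(-2)))⁴ = (9 + 1*2)⁴ = (9 + 2)⁴ = 11⁴ = 14641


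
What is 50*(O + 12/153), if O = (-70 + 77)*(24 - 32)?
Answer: -142600/51 ≈ -2796.1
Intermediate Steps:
O = -56 (O = 7*(-8) = -56)
50*(O + 12/153) = 50*(-56 + 12/153) = 50*(-56 + 12*(1/153)) = 50*(-56 + 4/51) = 50*(-2852/51) = -142600/51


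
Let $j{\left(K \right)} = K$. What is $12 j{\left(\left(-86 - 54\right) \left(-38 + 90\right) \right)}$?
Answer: $-87360$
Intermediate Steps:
$12 j{\left(\left(-86 - 54\right) \left(-38 + 90\right) \right)} = 12 \left(-86 - 54\right) \left(-38 + 90\right) = 12 \left(\left(-140\right) 52\right) = 12 \left(-7280\right) = -87360$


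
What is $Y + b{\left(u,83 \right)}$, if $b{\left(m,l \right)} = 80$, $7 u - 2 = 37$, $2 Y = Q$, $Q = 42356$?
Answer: $21258$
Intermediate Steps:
$Y = 21178$ ($Y = \frac{1}{2} \cdot 42356 = 21178$)
$u = \frac{39}{7}$ ($u = \frac{2}{7} + \frac{1}{7} \cdot 37 = \frac{2}{7} + \frac{37}{7} = \frac{39}{7} \approx 5.5714$)
$Y + b{\left(u,83 \right)} = 21178 + 80 = 21258$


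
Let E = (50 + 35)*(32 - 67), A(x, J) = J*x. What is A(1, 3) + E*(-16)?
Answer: 47603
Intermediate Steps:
E = -2975 (E = 85*(-35) = -2975)
A(1, 3) + E*(-16) = 3*1 - 2975*(-16) = 3 + 47600 = 47603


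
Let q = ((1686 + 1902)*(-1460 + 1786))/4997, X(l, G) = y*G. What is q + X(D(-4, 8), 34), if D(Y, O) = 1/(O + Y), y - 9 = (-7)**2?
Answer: 11023772/4997 ≈ 2206.1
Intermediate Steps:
y = 58 (y = 9 + (-7)**2 = 9 + 49 = 58)
X(l, G) = 58*G
q = 1169688/4997 (q = (3588*326)*(1/4997) = 1169688*(1/4997) = 1169688/4997 ≈ 234.08)
q + X(D(-4, 8), 34) = 1169688/4997 + 58*34 = 1169688/4997 + 1972 = 11023772/4997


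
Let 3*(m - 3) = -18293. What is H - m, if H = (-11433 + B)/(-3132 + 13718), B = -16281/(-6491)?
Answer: 628069590109/103070589 ≈ 6093.6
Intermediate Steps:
m = -18284/3 (m = 3 + (1/3)*(-18293) = 3 - 18293/3 = -18284/3 ≈ -6094.7)
B = 16281/6491 (B = -16281*(-1/6491) = 16281/6491 ≈ 2.5082)
H = -37097661/34356863 (H = (-11433 + 16281/6491)/(-3132 + 13718) = -74195322/6491/10586 = -74195322/6491*1/10586 = -37097661/34356863 ≈ -1.0798)
H - m = -37097661/34356863 - 1*(-18284/3) = -37097661/34356863 + 18284/3 = 628069590109/103070589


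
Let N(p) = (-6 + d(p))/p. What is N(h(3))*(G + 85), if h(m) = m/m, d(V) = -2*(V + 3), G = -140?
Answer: 770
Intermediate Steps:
d(V) = -6 - 2*V (d(V) = -2*(3 + V) = -6 - 2*V)
h(m) = 1
N(p) = (-12 - 2*p)/p (N(p) = (-6 + (-6 - 2*p))/p = (-12 - 2*p)/p)
N(h(3))*(G + 85) = (-2 - 12/1)*(-140 + 85) = (-2 - 12*1)*(-55) = (-2 - 12)*(-55) = -14*(-55) = 770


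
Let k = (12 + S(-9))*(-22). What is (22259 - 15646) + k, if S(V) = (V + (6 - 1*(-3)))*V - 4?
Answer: 6437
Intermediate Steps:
S(V) = -4 + V*(9 + V) (S(V) = (V + (6 + 3))*V - 4 = (V + 9)*V - 4 = (9 + V)*V - 4 = V*(9 + V) - 4 = -4 + V*(9 + V))
k = -176 (k = (12 + (-4 + (-9)² + 9*(-9)))*(-22) = (12 + (-4 + 81 - 81))*(-22) = (12 - 4)*(-22) = 8*(-22) = -176)
(22259 - 15646) + k = (22259 - 15646) - 176 = 6613 - 176 = 6437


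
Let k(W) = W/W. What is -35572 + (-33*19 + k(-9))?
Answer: -36198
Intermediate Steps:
k(W) = 1
-35572 + (-33*19 + k(-9)) = -35572 + (-33*19 + 1) = -35572 + (-627 + 1) = -35572 - 626 = -36198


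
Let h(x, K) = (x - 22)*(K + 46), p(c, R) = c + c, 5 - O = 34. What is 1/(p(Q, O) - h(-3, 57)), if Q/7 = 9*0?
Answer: 1/2575 ≈ 0.00038835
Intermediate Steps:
Q = 0 (Q = 7*(9*0) = 7*0 = 0)
O = -29 (O = 5 - 1*34 = 5 - 34 = -29)
p(c, R) = 2*c
h(x, K) = (-22 + x)*(46 + K)
1/(p(Q, O) - h(-3, 57)) = 1/(2*0 - (-1012 - 22*57 + 46*(-3) + 57*(-3))) = 1/(0 - (-1012 - 1254 - 138 - 171)) = 1/(0 - 1*(-2575)) = 1/(0 + 2575) = 1/2575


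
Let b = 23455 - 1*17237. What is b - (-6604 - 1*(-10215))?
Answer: 2607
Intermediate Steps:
b = 6218 (b = 23455 - 17237 = 6218)
b - (-6604 - 1*(-10215)) = 6218 - (-6604 - 1*(-10215)) = 6218 - (-6604 + 10215) = 6218 - 1*3611 = 6218 - 3611 = 2607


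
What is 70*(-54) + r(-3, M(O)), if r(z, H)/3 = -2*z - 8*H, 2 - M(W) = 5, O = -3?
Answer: -3690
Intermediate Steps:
M(W) = -3 (M(W) = 2 - 1*5 = 2 - 5 = -3)
r(z, H) = -24*H - 6*z (r(z, H) = 3*(-2*z - 8*H) = 3*(-8*H - 2*z) = -24*H - 6*z)
70*(-54) + r(-3, M(O)) = 70*(-54) + (-24*(-3) - 6*(-3)) = -3780 + (72 + 18) = -3780 + 90 = -3690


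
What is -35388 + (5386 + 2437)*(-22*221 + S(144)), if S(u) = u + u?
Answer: -35817790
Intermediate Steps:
S(u) = 2*u
-35388 + (5386 + 2437)*(-22*221 + S(144)) = -35388 + (5386 + 2437)*(-22*221 + 2*144) = -35388 + 7823*(-4862 + 288) = -35388 + 7823*(-4574) = -35388 - 35782402 = -35817790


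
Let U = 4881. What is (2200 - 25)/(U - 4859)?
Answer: 2175/22 ≈ 98.864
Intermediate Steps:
(2200 - 25)/(U - 4859) = (2200 - 25)/(4881 - 4859) = 2175/22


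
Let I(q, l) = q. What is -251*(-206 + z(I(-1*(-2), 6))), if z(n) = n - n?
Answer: 51706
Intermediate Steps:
z(n) = 0
-251*(-206 + z(I(-1*(-2), 6))) = -251*(-206 + 0) = -251*(-206) = 51706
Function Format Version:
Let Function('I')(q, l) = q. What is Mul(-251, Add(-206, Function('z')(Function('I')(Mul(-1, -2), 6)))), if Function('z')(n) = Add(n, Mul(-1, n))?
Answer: 51706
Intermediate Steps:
Function('z')(n) = 0
Mul(-251, Add(-206, Function('z')(Function('I')(Mul(-1, -2), 6)))) = Mul(-251, Add(-206, 0)) = Mul(-251, -206) = 51706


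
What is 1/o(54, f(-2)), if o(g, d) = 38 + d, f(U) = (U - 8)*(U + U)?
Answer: 1/78 ≈ 0.012821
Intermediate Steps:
f(U) = 2*U*(-8 + U) (f(U) = (-8 + U)*(2*U) = 2*U*(-8 + U))
1/o(54, f(-2)) = 1/(38 + 2*(-2)*(-8 - 2)) = 1/(38 + 2*(-2)*(-10)) = 1/(38 + 40) = 1/78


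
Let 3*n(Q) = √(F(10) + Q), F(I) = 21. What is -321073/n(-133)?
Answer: 963219*I*√7/28 ≈ 91016.0*I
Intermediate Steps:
n(Q) = √(21 + Q)/3
-321073/n(-133) = -321073*3/√(21 - 133) = -321073*(-3*I*√7/28) = -(-963219)*I*√7/28 = 963219*I*√7/28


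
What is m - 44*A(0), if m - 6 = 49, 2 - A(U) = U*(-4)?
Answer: -33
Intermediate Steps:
A(U) = 2 + 4*U (A(U) = 2 - U*(-4) = 2 - (-4)*U = 2 + 4*U)
m = 55 (m = 6 + 49 = 55)
m - 44*A(0) = 55 - 44*(2 + 4*0) = 55 - 44*(2 + 0) = 55 - 44*2 = 55 - 88 = -33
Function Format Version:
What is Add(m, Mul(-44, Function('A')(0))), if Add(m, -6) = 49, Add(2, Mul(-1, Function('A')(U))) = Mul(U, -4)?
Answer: -33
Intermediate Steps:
Function('A')(U) = Add(2, Mul(4, U)) (Function('A')(U) = Add(2, Mul(-1, Mul(U, -4))) = Add(2, Mul(-1, Mul(-4, U))) = Add(2, Mul(4, U)))
m = 55 (m = Add(6, 49) = 55)
Add(m, Mul(-44, Function('A')(0))) = Add(55, Mul(-44, Add(2, Mul(4, 0)))) = Add(55, Mul(-44, Add(2, 0))) = Add(55, Mul(-44, 2)) = Add(55, -88) = -33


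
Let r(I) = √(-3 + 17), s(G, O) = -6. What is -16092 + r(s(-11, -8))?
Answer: -16092 + √14 ≈ -16088.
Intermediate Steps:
r(I) = √14
-16092 + r(s(-11, -8)) = -16092 + √14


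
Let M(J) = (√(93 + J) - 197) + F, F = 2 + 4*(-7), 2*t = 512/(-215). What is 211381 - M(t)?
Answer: 211604 - √4243885/215 ≈ 2.1159e+5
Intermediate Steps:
t = -256/215 (t = (512/(-215))/2 = (512*(-1/215))/2 = (½)*(-512/215) = -256/215 ≈ -1.1907)
F = -26 (F = 2 - 28 = -26)
M(J) = -223 + √(93 + J) (M(J) = (√(93 + J) - 197) - 26 = (-197 + √(93 + J)) - 26 = -223 + √(93 + J))
211381 - M(t) = 211381 - (-223 + √(93 - 256/215)) = 211381 - (-223 + √(19739/215)) = 211381 - (-223 + √4243885/215) = 211381 + (223 - √4243885/215) = 211604 - √4243885/215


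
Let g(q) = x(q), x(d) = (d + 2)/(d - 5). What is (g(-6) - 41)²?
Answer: 199809/121 ≈ 1651.3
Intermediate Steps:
x(d) = (2 + d)/(-5 + d)
g(q) = (2 + q)/(-5 + q)
(g(-6) - 41)² = ((2 - 6)/(-5 - 6) - 41)² = (-4/(-11) - 41)² = (-1/11*(-4) - 41)² = (4/11 - 41)² = (-447/11)² = 199809/121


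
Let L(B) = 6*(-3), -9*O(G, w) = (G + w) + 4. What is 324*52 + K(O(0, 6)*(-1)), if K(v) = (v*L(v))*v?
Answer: 151432/9 ≈ 16826.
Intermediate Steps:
O(G, w) = -4/9 - G/9 - w/9 (O(G, w) = -((G + w) + 4)/9 = -(4 + G + w)/9 = -4/9 - G/9 - w/9)
L(B) = -18
K(v) = -18*v² (K(v) = (v*(-18))*v = (-18*v)*v = -18*v²)
324*52 + K(O(0, 6)*(-1)) = 324*52 - 18*(-4/9 - ⅑*0 - ⅑*6)² = 16848 - 18*(-4/9 + 0 - ⅔)² = 16848 - 18*(-10/9*(-1))² = 16848 - 18*(10/9)² = 16848 - 18*100/81 = 16848 - 200/9 = 151432/9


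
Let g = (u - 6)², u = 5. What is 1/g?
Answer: 1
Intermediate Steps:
g = 1 (g = (5 - 6)² = (-1)² = 1)
1/g = 1/1 = 1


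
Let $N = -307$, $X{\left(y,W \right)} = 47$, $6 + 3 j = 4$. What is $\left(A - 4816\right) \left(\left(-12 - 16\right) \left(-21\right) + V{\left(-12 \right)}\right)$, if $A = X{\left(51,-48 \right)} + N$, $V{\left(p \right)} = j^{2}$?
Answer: $-2986944$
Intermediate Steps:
$j = - \frac{2}{3}$ ($j = -2 + \frac{1}{3} \cdot 4 = -2 + \frac{4}{3} = - \frac{2}{3} \approx -0.66667$)
$V{\left(p \right)} = \frac{4}{9}$ ($V{\left(p \right)} = \left(- \frac{2}{3}\right)^{2} = \frac{4}{9}$)
$A = -260$ ($A = 47 - 307 = -260$)
$\left(A - 4816\right) \left(\left(-12 - 16\right) \left(-21\right) + V{\left(-12 \right)}\right) = \left(-260 - 4816\right) \left(\left(-12 - 16\right) \left(-21\right) + \frac{4}{9}\right) = - 5076 \left(\left(-28\right) \left(-21\right) + \frac{4}{9}\right) = - 5076 \left(588 + \frac{4}{9}\right) = \left(-5076\right) \frac{5296}{9} = -2986944$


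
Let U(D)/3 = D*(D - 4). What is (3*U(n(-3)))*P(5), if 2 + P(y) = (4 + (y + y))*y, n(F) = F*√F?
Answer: -16524 + 7344*I*√3 ≈ -16524.0 + 12720.0*I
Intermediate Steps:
n(F) = F^(3/2)
U(D) = 3*D*(-4 + D) (U(D) = 3*(D*(D - 4)) = 3*(D*(-4 + D)) = 3*D*(-4 + D))
P(y) = -2 + y*(4 + 2*y) (P(y) = -2 + (4 + (y + y))*y = -2 + (4 + 2*y)*y = -2 + y*(4 + 2*y))
(3*U(n(-3)))*P(5) = (3*(3*(-3)^(3/2)*(-4 + (-3)^(3/2))))*(-2 + 2*5² + 4*5) = (3*(3*(-3*I*√3)*(-4 - 3*I*√3)))*(-2 + 2*25 + 20) = (3*(-9*I*√3*(-4 - 3*I*√3)))*(-2 + 50 + 20) = -27*I*√3*(-4 - 3*I*√3)*68 = -1836*I*√3*(-4 - 3*I*√3)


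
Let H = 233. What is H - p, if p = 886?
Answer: -653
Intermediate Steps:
H - p = 233 - 1*886 = 233 - 886 = -653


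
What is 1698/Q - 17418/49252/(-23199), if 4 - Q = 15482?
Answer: -161655030125/1473759888062 ≈ -0.10969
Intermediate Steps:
Q = -15478 (Q = 4 - 1*15482 = 4 - 15482 = -15478)
1698/Q - 17418/49252/(-23199) = 1698/(-15478) - 17418/49252/(-23199) = 1698*(-1/15478) - 17418*1/49252*(-1/23199) = -849/7739 - 8709/24626*(-1/23199) = -849/7739 + 2903/190432858 = -161655030125/1473759888062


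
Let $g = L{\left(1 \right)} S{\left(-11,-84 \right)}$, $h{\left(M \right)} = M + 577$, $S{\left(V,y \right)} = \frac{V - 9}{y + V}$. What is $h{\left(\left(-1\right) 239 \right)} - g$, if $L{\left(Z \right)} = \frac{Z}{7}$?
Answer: $\frac{44950}{133} \approx 337.97$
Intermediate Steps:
$S{\left(V,y \right)} = \frac{-9 + V}{V + y}$
$h{\left(M \right)} = 577 + M$
$L{\left(Z \right)} = \frac{Z}{7}$ ($L{\left(Z \right)} = Z \frac{1}{7} = \frac{Z}{7}$)
$g = \frac{4}{133}$ ($g = \frac{1}{7} \cdot 1 \frac{-9 - 11}{-11 - 84} = \frac{\frac{1}{-95} \left(-20\right)}{7} = \frac{\left(- \frac{1}{95}\right) \left(-20\right)}{7} = \frac{1}{7} \cdot \frac{4}{19} = \frac{4}{133} \approx 0.030075$)
$h{\left(\left(-1\right) 239 \right)} - g = \left(577 - 239\right) - \frac{4}{133} = 338 - \frac{4}{133} = \frac{44950}{133}$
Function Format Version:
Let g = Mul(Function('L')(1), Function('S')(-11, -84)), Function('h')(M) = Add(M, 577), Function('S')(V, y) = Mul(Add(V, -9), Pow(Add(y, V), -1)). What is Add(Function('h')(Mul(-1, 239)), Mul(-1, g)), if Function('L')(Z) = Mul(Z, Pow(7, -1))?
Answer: Rational(44950, 133) ≈ 337.97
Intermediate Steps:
Function('S')(V, y) = Mul(Pow(Add(V, y), -1), Add(-9, V)) (Function('S')(V, y) = Mul(Add(-9, V), Pow(Add(V, y), -1)) = Mul(Pow(Add(V, y), -1), Add(-9, V)))
Function('h')(M) = Add(577, M)
Function('L')(Z) = Mul(Rational(1, 7), Z) (Function('L')(Z) = Mul(Z, Rational(1, 7)) = Mul(Rational(1, 7), Z))
g = Rational(4, 133) (g = Mul(Mul(Rational(1, 7), 1), Mul(Pow(Add(-11, -84), -1), Add(-9, -11))) = Mul(Rational(1, 7), Mul(Pow(-95, -1), -20)) = Mul(Rational(1, 7), Mul(Rational(-1, 95), -20)) = Mul(Rational(1, 7), Rational(4, 19)) = Rational(4, 133) ≈ 0.030075)
Add(Function('h')(Mul(-1, 239)), Mul(-1, g)) = Add(Add(577, Mul(-1, 239)), Mul(-1, Rational(4, 133))) = Add(Add(577, -239), Rational(-4, 133)) = Add(338, Rational(-4, 133)) = Rational(44950, 133)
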